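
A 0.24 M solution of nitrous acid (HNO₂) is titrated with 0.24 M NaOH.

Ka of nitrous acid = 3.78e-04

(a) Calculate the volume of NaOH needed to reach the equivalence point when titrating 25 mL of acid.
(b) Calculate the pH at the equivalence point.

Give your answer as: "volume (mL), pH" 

moles acid = 0.24 × 25/1000 = 0.006 mol; V_base = moles/0.24 × 1000 = 25.0 mL. At equivalence only the conjugate base is present: [A⁻] = 0.006/0.050 = 1.2000e-01 M. Kb = Kw/Ka = 2.65e-11; [OH⁻] = √(Kb × [A⁻]) = 1.7817e-06; pOH = 5.75; pH = 14 - pOH = 8.25.

V = 25.0 mL, pH = 8.25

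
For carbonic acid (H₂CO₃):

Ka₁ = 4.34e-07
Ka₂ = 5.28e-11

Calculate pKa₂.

pKa₂ = -log(Ka₂) = -log(5.28e-11) = 10.28.

pK_{a2} = 10.28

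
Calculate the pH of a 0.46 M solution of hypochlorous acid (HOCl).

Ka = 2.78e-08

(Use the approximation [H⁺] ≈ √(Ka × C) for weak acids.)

[H⁺] = √(Ka × C) = √(2.78e-08 × 0.46) = 1.1308e-04. pH = -log(1.1308e-04)

pH = 3.95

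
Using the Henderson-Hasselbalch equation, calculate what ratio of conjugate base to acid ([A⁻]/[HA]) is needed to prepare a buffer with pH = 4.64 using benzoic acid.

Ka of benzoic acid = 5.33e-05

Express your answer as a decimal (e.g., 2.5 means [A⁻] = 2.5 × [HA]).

pKa = -log(5.33e-05) = 4.2733. pH = pKa + log([A⁻]/[HA]), so log([A⁻]/[HA]) = pH − pKa = 4.64 − 4.2733 = 0.3667. [A⁻]/[HA] = 10^(0.3667) = 2.33

[A⁻]/[HA] = 2.33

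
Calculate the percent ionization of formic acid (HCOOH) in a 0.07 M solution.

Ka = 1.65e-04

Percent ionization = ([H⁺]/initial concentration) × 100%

Using Ka equilibrium: x² + Ka×x - Ka×C = 0. Solving: [H⁺] = 3.3170e-03. Percent = (3.3170e-03/0.07) × 100

Percent ionization = 4.74%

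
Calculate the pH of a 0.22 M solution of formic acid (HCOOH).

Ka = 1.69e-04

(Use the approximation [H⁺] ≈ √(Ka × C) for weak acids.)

[H⁺] = √(Ka × C) = √(1.69e-04 × 0.22) = 6.0975e-03. pH = -log(6.0975e-03)

pH = 2.21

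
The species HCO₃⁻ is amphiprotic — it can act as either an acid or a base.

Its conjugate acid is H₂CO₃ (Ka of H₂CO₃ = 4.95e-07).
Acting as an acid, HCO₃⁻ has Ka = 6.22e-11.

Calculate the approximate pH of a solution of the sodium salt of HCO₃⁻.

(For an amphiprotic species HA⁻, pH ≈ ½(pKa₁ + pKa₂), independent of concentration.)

pKa₁ = -log(4.95e-07) = 6.31; pKa₂ = -log(6.22e-11) = 10.21. For an amphiprotic species, pH ≈ ½(pKa₁ + pKa₂) = ½(6.31 + 10.21) = 8.26.

pH = 8.26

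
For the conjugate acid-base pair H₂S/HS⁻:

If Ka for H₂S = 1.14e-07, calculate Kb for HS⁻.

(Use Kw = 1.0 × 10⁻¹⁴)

For a conjugate pair Ka × Kb = Kw, so Kb = Kw/Ka = 1.0 × 10⁻¹⁴ / 1.14e-07 = 8.77e-08.

K_b = 8.77e-08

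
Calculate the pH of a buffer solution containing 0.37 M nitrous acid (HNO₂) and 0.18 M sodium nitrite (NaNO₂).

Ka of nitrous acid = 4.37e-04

pKa = -log(4.37e-04) = 3.36. pH = pKa + log([A⁻]/[HA]) = 3.36 + log(0.18/0.37)

pH = 3.05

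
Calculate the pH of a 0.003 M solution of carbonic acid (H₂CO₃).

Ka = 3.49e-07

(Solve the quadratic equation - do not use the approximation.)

x² + Ka×x - Ka×C = 0. Using quadratic formula: [H⁺] = 3.2183e-05

pH = 4.49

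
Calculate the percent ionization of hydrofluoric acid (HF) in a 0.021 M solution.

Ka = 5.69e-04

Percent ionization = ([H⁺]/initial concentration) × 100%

Using Ka equilibrium: x² + Ka×x - Ka×C = 0. Solving: [H⁺] = 3.1839e-03. Percent = (3.1839e-03/0.021) × 100

Percent ionization = 15.2%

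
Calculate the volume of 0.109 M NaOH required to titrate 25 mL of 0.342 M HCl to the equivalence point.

At equivalence: moles acid = moles base. moles HCl = 0.342 × 25/1000 = 0.00855 mol. V_base = moles / 0.109 × 1000 = 78.4 mL.

V_{base} = 78.4 mL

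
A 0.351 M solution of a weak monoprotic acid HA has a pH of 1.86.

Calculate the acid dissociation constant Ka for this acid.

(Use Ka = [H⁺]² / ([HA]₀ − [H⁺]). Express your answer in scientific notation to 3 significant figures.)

[H⁺] = 10^(−pH) = 10^(−1.86) = 1.380e-02 M. For HA ⇌ H⁺ + A⁻, Ka = [H⁺][A⁻]/[HA] = [H⁺]² / ([HA]₀ − [H⁺]) = (1.380e-02)² / (0.351 − 1.380e-02) = 5.65e-04.

K_a = 5.65e-04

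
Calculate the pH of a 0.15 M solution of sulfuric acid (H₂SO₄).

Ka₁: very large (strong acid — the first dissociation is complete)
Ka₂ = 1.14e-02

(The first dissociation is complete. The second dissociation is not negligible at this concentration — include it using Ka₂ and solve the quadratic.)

First dissociation is complete: [H⁺]₀ = [HSO₄⁻]₀ = C = 0.15 M. Second dissociation HSO₄⁻ ⇌ H⁺ + SO₄²⁻: let x = [SO₄²⁻]. Ka₂ = (C + x)·x / (C − x) = 1.14e-02 → x² + (C + Ka₂)·x − Ka₂·C = 0 → x² + 0.16140·x − 1.710e-03 = 0. x = (−0.16140 + √(0.16140² + 4 × 1.710e-03)) / 2 = 9.9779e-03 M. [H⁺] = C + x = 0.15 + 9.9779e-03 = 1.5998e-01 M. pH = -log(1.5998e-01) = 0.80.

pH = 0.80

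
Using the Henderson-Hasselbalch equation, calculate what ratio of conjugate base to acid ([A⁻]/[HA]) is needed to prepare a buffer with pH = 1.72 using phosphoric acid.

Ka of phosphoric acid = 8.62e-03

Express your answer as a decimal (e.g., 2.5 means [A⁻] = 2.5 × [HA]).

pKa = -log(8.62e-03) = 2.0645. pH = pKa + log([A⁻]/[HA]), so log([A⁻]/[HA]) = pH − pKa = 1.72 − 2.0645 = -0.3445. [A⁻]/[HA] = 10^(-0.3445) = 0.452

[A⁻]/[HA] = 0.452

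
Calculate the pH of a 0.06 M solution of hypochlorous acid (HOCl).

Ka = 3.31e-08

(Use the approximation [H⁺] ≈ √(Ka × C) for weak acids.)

[H⁺] = √(Ka × C) = √(3.31e-08 × 0.06) = 4.4565e-05. pH = -log(4.4565e-05)

pH = 4.35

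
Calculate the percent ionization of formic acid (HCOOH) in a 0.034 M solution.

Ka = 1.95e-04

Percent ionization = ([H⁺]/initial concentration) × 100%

Using Ka equilibrium: x² + Ka×x - Ka×C = 0. Solving: [H⁺] = 2.4792e-03. Percent = (2.4792e-03/0.034) × 100

Percent ionization = 7.29%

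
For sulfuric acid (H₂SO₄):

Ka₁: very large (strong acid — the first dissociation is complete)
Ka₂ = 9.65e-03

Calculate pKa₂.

pKa₂ = -log(Ka₂) = -log(9.65e-03) = 2.02.

pK_{a2} = 2.02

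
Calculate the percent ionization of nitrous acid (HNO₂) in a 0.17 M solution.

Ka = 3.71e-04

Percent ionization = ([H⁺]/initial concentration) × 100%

Using Ka equilibrium: x² + Ka×x - Ka×C = 0. Solving: [H⁺] = 7.7583e-03. Percent = (7.7583e-03/0.17) × 100

Percent ionization = 4.56%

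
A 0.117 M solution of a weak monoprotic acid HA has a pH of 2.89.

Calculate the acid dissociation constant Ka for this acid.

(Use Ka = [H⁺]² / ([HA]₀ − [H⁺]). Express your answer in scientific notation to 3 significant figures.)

[H⁺] = 10^(−pH) = 10^(−2.89) = 1.288e-03 M. For HA ⇌ H⁺ + A⁻, Ka = [H⁺][A⁻]/[HA] = [H⁺]² / ([HA]₀ − [H⁺]) = (1.288e-03)² / (0.117 − 1.288e-03) = 1.43e-05.

K_a = 1.43e-05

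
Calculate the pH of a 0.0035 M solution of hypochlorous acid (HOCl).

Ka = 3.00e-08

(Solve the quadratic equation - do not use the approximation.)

x² + Ka×x - Ka×C = 0. Using quadratic formula: [H⁺] = 1.0232e-05

pH = 4.99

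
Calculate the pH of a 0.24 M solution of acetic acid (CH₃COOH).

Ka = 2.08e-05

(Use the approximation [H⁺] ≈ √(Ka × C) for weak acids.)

[H⁺] = √(Ka × C) = √(2.08e-05 × 0.24) = 2.2343e-03. pH = -log(2.2343e-03)

pH = 2.65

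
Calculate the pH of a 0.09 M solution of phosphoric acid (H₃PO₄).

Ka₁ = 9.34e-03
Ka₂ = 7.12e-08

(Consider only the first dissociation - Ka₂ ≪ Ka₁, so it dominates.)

First dissociation dominates. From Ka₁ = [H⁺][HA⁻]/[H₂A], x² + Ka₁·x − Ka₁·C = 0 with C = 0.09 M and Ka₁ = 9.34e-03. Solving: [H⁺] = (−Ka₁ + √(Ka₁² + 4·Ka₁·C)) / 2 = 2.4697e-02 M. pH = -log(2.4697e-02) = 1.61.

pH = 1.61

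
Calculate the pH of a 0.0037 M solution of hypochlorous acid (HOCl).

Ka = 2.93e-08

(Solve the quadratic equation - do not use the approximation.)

x² + Ka×x - Ka×C = 0. Using quadratic formula: [H⁺] = 1.0397e-05

pH = 4.98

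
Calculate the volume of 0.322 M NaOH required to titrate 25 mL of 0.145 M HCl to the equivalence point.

At equivalence: moles acid = moles base. moles HCl = 0.145 × 25/1000 = 0.003625 mol. V_base = moles / 0.322 × 1000 = 11.3 mL.

V_{base} = 11.3 mL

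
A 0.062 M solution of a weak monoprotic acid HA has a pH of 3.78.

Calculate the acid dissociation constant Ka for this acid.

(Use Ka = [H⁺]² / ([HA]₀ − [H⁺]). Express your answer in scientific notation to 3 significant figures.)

[H⁺] = 10^(−pH) = 10^(−3.78) = 1.660e-04 M. For HA ⇌ H⁺ + A⁻, Ka = [H⁺][A⁻]/[HA] = [H⁺]² / ([HA]₀ − [H⁺]) = (1.660e-04)² / (0.062 − 1.660e-04) = 4.45e-07.

K_a = 4.45e-07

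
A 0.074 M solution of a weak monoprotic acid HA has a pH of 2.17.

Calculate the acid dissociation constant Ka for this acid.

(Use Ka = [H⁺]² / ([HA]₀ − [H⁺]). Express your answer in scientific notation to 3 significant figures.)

[H⁺] = 10^(−pH) = 10^(−2.17) = 6.761e-03 M. For HA ⇌ H⁺ + A⁻, Ka = [H⁺][A⁻]/[HA] = [H⁺]² / ([HA]₀ − [H⁺]) = (6.761e-03)² / (0.074 − 6.761e-03) = 6.80e-04.

K_a = 6.80e-04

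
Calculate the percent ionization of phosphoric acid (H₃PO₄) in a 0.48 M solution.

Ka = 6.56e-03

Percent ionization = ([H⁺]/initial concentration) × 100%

Using Ka equilibrium: x² + Ka×x - Ka×C = 0. Solving: [H⁺] = 5.2930e-02. Percent = (5.2930e-02/0.48) × 100

Percent ionization = 11%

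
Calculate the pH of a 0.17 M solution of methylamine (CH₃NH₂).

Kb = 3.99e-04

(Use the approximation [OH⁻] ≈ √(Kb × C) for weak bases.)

[OH⁻] = √(Kb × C) = √(3.99e-04 × 0.17) = 8.2359e-03. pOH = 2.08, pH = 14 - pOH

pH = 11.92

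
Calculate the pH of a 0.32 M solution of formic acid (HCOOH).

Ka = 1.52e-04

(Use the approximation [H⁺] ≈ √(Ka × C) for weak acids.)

[H⁺] = √(Ka × C) = √(1.52e-04 × 0.32) = 6.9742e-03. pH = -log(6.9742e-03)

pH = 2.16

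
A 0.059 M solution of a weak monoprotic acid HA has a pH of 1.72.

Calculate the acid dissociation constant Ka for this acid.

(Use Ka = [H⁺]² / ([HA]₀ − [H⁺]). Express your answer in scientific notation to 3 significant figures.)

[H⁺] = 10^(−pH) = 10^(−1.72) = 1.905e-02 M. For HA ⇌ H⁺ + A⁻, Ka = [H⁺][A⁻]/[HA] = [H⁺]² / ([HA]₀ − [H⁺]) = (1.905e-02)² / (0.059 − 1.905e-02) = 9.09e-03.

K_a = 9.09e-03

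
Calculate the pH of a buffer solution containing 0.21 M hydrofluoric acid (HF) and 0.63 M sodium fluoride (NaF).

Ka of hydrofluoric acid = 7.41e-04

pKa = -log(7.41e-04) = 3.13. pH = pKa + log([A⁻]/[HA]) = 3.13 + log(0.63/0.21)

pH = 3.61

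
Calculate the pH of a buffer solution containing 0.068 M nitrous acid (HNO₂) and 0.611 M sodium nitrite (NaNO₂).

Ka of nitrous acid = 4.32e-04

pKa = -log(4.32e-04) = 3.36. pH = pKa + log([A⁻]/[HA]) = 3.36 + log(0.611/0.068)

pH = 4.32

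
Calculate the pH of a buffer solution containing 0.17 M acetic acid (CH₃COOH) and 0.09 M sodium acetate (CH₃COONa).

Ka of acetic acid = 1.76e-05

pKa = -log(1.76e-05) = 4.75. pH = pKa + log([A⁻]/[HA]) = 4.75 + log(0.09/0.17)

pH = 4.48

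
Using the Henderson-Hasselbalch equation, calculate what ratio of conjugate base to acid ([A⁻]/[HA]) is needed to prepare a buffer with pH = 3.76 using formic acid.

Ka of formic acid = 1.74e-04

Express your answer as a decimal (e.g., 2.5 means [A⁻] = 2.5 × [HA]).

pKa = -log(1.74e-04) = 3.7595. pH = pKa + log([A⁻]/[HA]), so log([A⁻]/[HA]) = pH − pKa = 3.76 − 3.7595 = 0.0005. [A⁻]/[HA] = 10^(0.0005) = 1.00

[A⁻]/[HA] = 1.00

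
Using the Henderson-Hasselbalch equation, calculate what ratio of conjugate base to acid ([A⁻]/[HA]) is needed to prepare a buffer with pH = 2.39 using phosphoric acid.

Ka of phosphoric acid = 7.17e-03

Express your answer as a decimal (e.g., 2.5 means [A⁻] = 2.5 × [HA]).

pKa = -log(7.17e-03) = 2.1445. pH = pKa + log([A⁻]/[HA]), so log([A⁻]/[HA]) = pH − pKa = 2.39 − 2.1445 = 0.2455. [A⁻]/[HA] = 10^(0.2455) = 1.76

[A⁻]/[HA] = 1.76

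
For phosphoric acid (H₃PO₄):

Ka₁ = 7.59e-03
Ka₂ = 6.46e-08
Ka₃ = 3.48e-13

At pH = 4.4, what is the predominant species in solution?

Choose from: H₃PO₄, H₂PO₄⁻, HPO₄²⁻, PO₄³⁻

pKa₁ = 2.12, pKa₂ = 7.19, pKa₃ = 12.46. For a polyprotic acid the predominant species crosses at each pKa: below pKa_n the protonated form dominates, above it the deprotonated form does. At pH = 4.4, the predominant species is H₂PO₄⁻.

H₂PO₄⁻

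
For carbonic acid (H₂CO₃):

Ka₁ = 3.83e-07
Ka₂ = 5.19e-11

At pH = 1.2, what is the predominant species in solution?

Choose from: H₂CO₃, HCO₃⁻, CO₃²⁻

pKa₁ = 6.42, pKa₂ = 10.28. For a polyprotic acid the predominant species crosses at each pKa: below pKa_n the protonated form dominates, above it the deprotonated form does. At pH = 1.2, the predominant species is H₂CO₃.

H₂CO₃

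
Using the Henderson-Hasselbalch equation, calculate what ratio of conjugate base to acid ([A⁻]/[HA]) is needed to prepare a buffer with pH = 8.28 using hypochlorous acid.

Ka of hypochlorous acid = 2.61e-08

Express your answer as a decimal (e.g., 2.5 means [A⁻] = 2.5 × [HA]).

pKa = -log(2.61e-08) = 7.5834. pH = pKa + log([A⁻]/[HA]), so log([A⁻]/[HA]) = pH − pKa = 8.28 − 7.5834 = 0.6966. [A⁻]/[HA] = 10^(0.6966) = 4.97

[A⁻]/[HA] = 4.97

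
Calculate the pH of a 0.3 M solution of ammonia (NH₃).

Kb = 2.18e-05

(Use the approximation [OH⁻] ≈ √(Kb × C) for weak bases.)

[OH⁻] = √(Kb × C) = √(2.18e-05 × 0.3) = 2.5573e-03. pOH = 2.59, pH = 14 - pOH

pH = 11.41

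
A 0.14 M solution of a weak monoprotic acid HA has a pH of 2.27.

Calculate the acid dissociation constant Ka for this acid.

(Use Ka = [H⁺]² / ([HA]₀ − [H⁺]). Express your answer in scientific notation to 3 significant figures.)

[H⁺] = 10^(−pH) = 10^(−2.27) = 5.370e-03 M. For HA ⇌ H⁺ + A⁻, Ka = [H⁺][A⁻]/[HA] = [H⁺]² / ([HA]₀ − [H⁺]) = (5.370e-03)² / (0.14 − 5.370e-03) = 2.14e-04.

K_a = 2.14e-04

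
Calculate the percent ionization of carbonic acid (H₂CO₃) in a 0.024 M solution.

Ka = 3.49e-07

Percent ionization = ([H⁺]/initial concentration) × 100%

Using Ka equilibrium: x² + Ka×x - Ka×C = 0. Solving: [H⁺] = 9.1346e-05. Percent = (9.1346e-05/0.024) × 100

Percent ionization = 0.381%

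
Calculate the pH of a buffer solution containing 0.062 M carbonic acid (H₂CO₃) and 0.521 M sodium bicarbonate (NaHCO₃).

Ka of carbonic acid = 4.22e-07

pKa = -log(4.22e-07) = 6.37. pH = pKa + log([A⁻]/[HA]) = 6.37 + log(0.521/0.062)

pH = 7.30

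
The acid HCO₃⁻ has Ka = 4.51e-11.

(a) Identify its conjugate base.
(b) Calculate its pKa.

(a) The conjugate base is formed by removing one H⁺ from HCO₃⁻, giving CO₃²⁻. (b) pKa = -log(Ka) = -log(4.51e-11) = 10.35.

Conjugate base: CO₃²⁻; pK_a = 10.35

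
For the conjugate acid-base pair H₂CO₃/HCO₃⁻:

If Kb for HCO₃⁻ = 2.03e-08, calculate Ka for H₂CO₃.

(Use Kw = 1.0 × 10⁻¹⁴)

For a conjugate pair Ka × Kb = Kw, so Ka = Kw/Kb = 1.0 × 10⁻¹⁴ / 2.03e-08 = 4.93e-07.

K_a = 4.93e-07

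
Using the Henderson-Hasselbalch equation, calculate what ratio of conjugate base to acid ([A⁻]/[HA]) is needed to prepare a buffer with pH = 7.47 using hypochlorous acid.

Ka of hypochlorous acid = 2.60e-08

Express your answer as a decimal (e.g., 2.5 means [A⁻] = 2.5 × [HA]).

pKa = -log(2.60e-08) = 7.5850. pH = pKa + log([A⁻]/[HA]), so log([A⁻]/[HA]) = pH − pKa = 7.47 − 7.5850 = -0.1150. [A⁻]/[HA] = 10^(-0.1150) = 0.767

[A⁻]/[HA] = 0.767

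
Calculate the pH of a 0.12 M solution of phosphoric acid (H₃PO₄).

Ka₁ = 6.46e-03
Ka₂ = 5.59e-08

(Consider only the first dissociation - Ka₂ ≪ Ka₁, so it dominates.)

First dissociation dominates. From Ka₁ = [H⁺][HA⁻]/[H₂A], x² + Ka₁·x − Ka₁·C = 0 with C = 0.12 M and Ka₁ = 6.46e-03. Solving: [H⁺] = (−Ka₁ + √(Ka₁² + 4·Ka₁·C)) / 2 = 2.4799e-02 M. pH = -log(2.4799e-02) = 1.61.

pH = 1.61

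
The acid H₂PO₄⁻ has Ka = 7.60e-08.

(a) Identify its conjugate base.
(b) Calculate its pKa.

(a) The conjugate base is formed by removing one H⁺ from H₂PO₄⁻, giving HPO₄²⁻. (b) pKa = -log(Ka) = -log(7.60e-08) = 7.12.

Conjugate base: HPO₄²⁻; pK_a = 7.12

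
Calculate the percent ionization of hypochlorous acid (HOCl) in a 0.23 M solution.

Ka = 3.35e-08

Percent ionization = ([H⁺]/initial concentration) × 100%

Using Ka equilibrium: x² + Ka×x - Ka×C = 0. Solving: [H⁺] = 8.7761e-05. Percent = (8.7761e-05/0.23) × 100

Percent ionization = 0.0382%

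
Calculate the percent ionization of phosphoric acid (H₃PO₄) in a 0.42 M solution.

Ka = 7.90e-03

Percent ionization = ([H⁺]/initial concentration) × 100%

Using Ka equilibrium: x² + Ka×x - Ka×C = 0. Solving: [H⁺] = 5.3787e-02. Percent = (5.3787e-02/0.42) × 100

Percent ionization = 12.8%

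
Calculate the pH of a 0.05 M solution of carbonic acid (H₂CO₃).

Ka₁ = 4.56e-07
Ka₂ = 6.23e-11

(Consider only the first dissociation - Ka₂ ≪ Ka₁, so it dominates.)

First dissociation dominates. From Ka₁ = [H⁺][HA⁻]/[H₂A], x² + Ka₁·x − Ka₁·C = 0 with C = 0.05 M and Ka₁ = 4.56e-07. Solving: [H⁺] = (−Ka₁ + √(Ka₁² + 4·Ka₁·C)) / 2 = 1.5077e-04 M. pH = -log(1.5077e-04) = 3.82.

pH = 3.82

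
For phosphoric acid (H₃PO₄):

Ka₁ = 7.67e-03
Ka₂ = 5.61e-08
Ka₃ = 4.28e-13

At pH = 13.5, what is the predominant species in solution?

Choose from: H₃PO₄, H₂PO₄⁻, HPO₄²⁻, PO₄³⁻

pKa₁ = 2.12, pKa₂ = 7.25, pKa₃ = 12.37. For a polyprotic acid the predominant species crosses at each pKa: below pKa_n the protonated form dominates, above it the deprotonated form does. At pH = 13.5, the predominant species is PO₄³⁻.

PO₄³⁻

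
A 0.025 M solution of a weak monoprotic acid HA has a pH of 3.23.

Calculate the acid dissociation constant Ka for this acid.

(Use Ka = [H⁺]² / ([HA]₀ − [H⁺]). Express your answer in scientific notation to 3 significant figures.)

[H⁺] = 10^(−pH) = 10^(−3.23) = 5.888e-04 M. For HA ⇌ H⁺ + A⁻, Ka = [H⁺][A⁻]/[HA] = [H⁺]² / ([HA]₀ − [H⁺]) = (5.888e-04)² / (0.025 − 5.888e-04) = 1.42e-05.

K_a = 1.42e-05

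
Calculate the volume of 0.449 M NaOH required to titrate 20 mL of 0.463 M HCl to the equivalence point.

At equivalence: moles acid = moles base. moles HCl = 0.463 × 20/1000 = 0.00926 mol. V_base = moles / 0.449 × 1000 = 20.6 mL.

V_{base} = 20.6 mL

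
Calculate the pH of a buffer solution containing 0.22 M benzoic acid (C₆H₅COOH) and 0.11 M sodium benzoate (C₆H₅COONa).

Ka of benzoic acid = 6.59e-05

pKa = -log(6.59e-05) = 4.18. pH = pKa + log([A⁻]/[HA]) = 4.18 + log(0.11/0.22)

pH = 3.88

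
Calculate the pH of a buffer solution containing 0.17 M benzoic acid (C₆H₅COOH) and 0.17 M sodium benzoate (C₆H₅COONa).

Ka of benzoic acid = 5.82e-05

pKa = -log(5.82e-05) = 4.24. pH = pKa + log([A⁻]/[HA]) = 4.24 + log(0.17/0.17)

pH = 4.24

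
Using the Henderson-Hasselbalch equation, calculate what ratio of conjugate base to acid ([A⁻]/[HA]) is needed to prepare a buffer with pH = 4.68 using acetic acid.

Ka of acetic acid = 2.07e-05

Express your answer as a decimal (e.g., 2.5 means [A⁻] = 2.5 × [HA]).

pKa = -log(2.07e-05) = 4.6840. pH = pKa + log([A⁻]/[HA]), so log([A⁻]/[HA]) = pH − pKa = 4.68 − 4.6840 = -0.0040. [A⁻]/[HA] = 10^(-0.0040) = 0.991

[A⁻]/[HA] = 0.991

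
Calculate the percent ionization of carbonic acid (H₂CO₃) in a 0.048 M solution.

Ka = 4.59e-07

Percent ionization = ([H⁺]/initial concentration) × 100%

Using Ka equilibrium: x² + Ka×x - Ka×C = 0. Solving: [H⁺] = 1.4820e-04. Percent = (1.4820e-04/0.048) × 100

Percent ionization = 0.309%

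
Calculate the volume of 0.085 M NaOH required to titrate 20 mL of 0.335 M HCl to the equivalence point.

At equivalence: moles acid = moles base. moles HCl = 0.335 × 20/1000 = 0.0067 mol. V_base = moles / 0.085 × 1000 = 78.8 mL.

V_{base} = 78.8 mL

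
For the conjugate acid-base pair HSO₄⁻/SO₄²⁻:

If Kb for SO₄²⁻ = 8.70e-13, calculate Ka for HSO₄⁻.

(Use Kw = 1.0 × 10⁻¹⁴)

For a conjugate pair Ka × Kb = Kw, so Ka = Kw/Kb = 1.0 × 10⁻¹⁴ / 8.70e-13 = 1.15e-02.

K_a = 1.15e-02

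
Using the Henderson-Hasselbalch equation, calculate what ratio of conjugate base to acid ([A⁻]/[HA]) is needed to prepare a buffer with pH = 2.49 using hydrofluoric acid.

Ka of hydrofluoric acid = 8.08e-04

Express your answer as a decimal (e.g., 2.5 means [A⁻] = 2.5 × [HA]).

pKa = -log(8.08e-04) = 3.0926. pH = pKa + log([A⁻]/[HA]), so log([A⁻]/[HA]) = pH − pKa = 2.49 − 3.0926 = -0.6026. [A⁻]/[HA] = 10^(-0.6026) = 0.250

[A⁻]/[HA] = 0.250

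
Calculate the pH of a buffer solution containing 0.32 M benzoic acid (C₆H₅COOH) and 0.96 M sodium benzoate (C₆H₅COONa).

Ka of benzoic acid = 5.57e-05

pKa = -log(5.57e-05) = 4.25. pH = pKa + log([A⁻]/[HA]) = 4.25 + log(0.96/0.32)

pH = 4.73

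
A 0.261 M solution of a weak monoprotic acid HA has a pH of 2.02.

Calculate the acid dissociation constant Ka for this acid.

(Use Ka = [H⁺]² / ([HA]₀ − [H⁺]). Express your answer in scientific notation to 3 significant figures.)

[H⁺] = 10^(−pH) = 10^(−2.02) = 9.550e-03 M. For HA ⇌ H⁺ + A⁻, Ka = [H⁺][A⁻]/[HA] = [H⁺]² / ([HA]₀ − [H⁺]) = (9.550e-03)² / (0.261 − 9.550e-03) = 3.63e-04.

K_a = 3.63e-04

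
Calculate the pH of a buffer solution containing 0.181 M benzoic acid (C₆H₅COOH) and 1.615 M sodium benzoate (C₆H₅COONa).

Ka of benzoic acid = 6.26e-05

pKa = -log(6.26e-05) = 4.20. pH = pKa + log([A⁻]/[HA]) = 4.20 + log(1.615/0.181)

pH = 5.15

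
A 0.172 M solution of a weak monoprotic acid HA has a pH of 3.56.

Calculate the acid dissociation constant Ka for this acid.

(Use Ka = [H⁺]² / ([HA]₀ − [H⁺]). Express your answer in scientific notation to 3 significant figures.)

[H⁺] = 10^(−pH) = 10^(−3.56) = 2.754e-04 M. For HA ⇌ H⁺ + A⁻, Ka = [H⁺][A⁻]/[HA] = [H⁺]² / ([HA]₀ − [H⁺]) = (2.754e-04)² / (0.172 − 2.754e-04) = 4.42e-07.

K_a = 4.42e-07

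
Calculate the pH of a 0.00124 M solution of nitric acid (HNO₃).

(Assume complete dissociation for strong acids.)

[H⁺] = 0.00124 M for strong acid. pH = -log[H⁺] = -log(0.00124)

pH = 2.91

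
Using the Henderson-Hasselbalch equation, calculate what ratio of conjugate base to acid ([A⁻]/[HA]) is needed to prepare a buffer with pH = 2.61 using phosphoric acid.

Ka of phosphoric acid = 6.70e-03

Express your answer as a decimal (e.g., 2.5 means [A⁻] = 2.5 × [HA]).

pKa = -log(6.70e-03) = 2.1739. pH = pKa + log([A⁻]/[HA]), so log([A⁻]/[HA]) = pH − pKa = 2.61 − 2.1739 = 0.4361. [A⁻]/[HA] = 10^(0.4361) = 2.73

[A⁻]/[HA] = 2.73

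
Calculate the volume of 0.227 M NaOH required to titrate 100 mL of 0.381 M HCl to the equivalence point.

At equivalence: moles acid = moles base. moles HCl = 0.381 × 100/1000 = 0.0381 mol. V_base = moles / 0.227 × 1000 = 167.8 mL.

V_{base} = 167.8 mL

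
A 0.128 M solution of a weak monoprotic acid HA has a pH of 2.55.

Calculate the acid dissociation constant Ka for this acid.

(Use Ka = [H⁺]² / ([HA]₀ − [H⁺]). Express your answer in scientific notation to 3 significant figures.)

[H⁺] = 10^(−pH) = 10^(−2.55) = 2.818e-03 M. For HA ⇌ H⁺ + A⁻, Ka = [H⁺][A⁻]/[HA] = [H⁺]² / ([HA]₀ − [H⁺]) = (2.818e-03)² / (0.128 − 2.818e-03) = 6.35e-05.

K_a = 6.35e-05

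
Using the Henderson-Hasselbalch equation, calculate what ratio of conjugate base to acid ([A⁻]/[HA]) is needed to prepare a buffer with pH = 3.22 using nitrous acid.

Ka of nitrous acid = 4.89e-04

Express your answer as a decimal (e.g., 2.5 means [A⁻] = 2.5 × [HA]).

pKa = -log(4.89e-04) = 3.3107. pH = pKa + log([A⁻]/[HA]), so log([A⁻]/[HA]) = pH − pKa = 3.22 − 3.3107 = -0.0907. [A⁻]/[HA] = 10^(-0.0907) = 0.812

[A⁻]/[HA] = 0.812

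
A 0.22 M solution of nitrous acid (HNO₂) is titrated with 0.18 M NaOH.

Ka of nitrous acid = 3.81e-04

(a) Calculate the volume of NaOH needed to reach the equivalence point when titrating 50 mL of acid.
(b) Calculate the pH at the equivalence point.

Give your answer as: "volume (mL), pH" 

moles acid = 0.22 × 50/1000 = 0.011 mol; V_base = moles/0.18 × 1000 = 61.1 mL. At equivalence only the conjugate base is present: [A⁻] = 0.011/0.111 = 9.9000e-02 M. Kb = Kw/Ka = 2.62e-11; [OH⁻] = √(Kb × [A⁻]) = 1.6120e-06; pOH = 5.79; pH = 14 - pOH = 8.21.

V = 61.1 mL, pH = 8.21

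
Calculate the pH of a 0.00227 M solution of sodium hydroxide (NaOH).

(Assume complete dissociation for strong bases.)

[OH⁻] = 0.00227 M for strong base. pOH = -log[OH⁻] = 2.64, pH = 14 - pOH

pH = 11.36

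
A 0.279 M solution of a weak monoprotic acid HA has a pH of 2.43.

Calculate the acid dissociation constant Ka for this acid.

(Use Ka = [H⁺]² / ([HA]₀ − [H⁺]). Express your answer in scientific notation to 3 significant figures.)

[H⁺] = 10^(−pH) = 10^(−2.43) = 3.715e-03 M. For HA ⇌ H⁺ + A⁻, Ka = [H⁺][A⁻]/[HA] = [H⁺]² / ([HA]₀ − [H⁺]) = (3.715e-03)² / (0.279 − 3.715e-03) = 5.01e-05.

K_a = 5.01e-05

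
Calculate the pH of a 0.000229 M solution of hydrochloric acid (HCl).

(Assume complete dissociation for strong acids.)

[H⁺] = 0.000229 M for strong acid. pH = -log[H⁺] = -log(0.000229)

pH = 3.64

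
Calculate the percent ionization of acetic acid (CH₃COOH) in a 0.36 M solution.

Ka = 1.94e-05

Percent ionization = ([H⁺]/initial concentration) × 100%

Using Ka equilibrium: x² + Ka×x - Ka×C = 0. Solving: [H⁺] = 2.6330e-03. Percent = (2.6330e-03/0.36) × 100

Percent ionization = 0.731%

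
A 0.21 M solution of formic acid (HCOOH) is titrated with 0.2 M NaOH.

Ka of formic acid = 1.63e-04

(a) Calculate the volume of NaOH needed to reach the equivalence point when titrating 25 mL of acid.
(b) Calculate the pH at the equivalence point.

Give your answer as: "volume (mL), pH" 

moles acid = 0.21 × 25/1000 = 0.00525 mol; V_base = moles/0.2 × 1000 = 26.2 mL. At equivalence only the conjugate base is present: [A⁻] = 0.00525/0.051 = 1.0244e-01 M. Kb = Kw/Ka = 6.13e-11; [OH⁻] = √(Kb × [A⁻]) = 2.5069e-06; pOH = 5.60; pH = 14 - pOH = 8.40.

V = 26.2 mL, pH = 8.40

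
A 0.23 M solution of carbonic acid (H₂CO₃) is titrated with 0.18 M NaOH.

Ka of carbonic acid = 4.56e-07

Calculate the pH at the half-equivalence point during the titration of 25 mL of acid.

At half-equivalence [HA] = [A⁻], so Henderson-Hasselbalch gives pH = pKa = -log(4.56e-07) = 6.34.

pH = pKa = 6.34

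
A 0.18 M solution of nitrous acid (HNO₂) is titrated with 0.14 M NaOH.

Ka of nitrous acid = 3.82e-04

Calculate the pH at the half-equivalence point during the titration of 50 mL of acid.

At half-equivalence [HA] = [A⁻], so Henderson-Hasselbalch gives pH = pKa = -log(3.82e-04) = 3.42.

pH = pKa = 3.42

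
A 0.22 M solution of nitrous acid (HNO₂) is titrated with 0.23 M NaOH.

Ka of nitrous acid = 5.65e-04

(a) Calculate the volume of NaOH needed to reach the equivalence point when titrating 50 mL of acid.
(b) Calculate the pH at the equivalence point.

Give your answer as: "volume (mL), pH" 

moles acid = 0.22 × 50/1000 = 0.011 mol; V_base = moles/0.23 × 1000 = 47.8 mL. At equivalence only the conjugate base is present: [A⁻] = 0.011/0.098 = 1.1244e-01 M. Kb = Kw/Ka = 1.77e-11; [OH⁻] = √(Kb × [A⁻]) = 1.4107e-06; pOH = 5.85; pH = 14 - pOH = 8.15.

V = 47.8 mL, pH = 8.15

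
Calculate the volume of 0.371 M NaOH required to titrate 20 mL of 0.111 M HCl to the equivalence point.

At equivalence: moles acid = moles base. moles HCl = 0.111 × 20/1000 = 0.00222 mol. V_base = moles / 0.371 × 1000 = 6.0 mL.

V_{base} = 6.0 mL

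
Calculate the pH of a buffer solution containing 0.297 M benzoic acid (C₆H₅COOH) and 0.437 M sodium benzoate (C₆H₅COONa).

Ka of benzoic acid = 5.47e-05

pKa = -log(5.47e-05) = 4.26. pH = pKa + log([A⁻]/[HA]) = 4.26 + log(0.437/0.297)

pH = 4.43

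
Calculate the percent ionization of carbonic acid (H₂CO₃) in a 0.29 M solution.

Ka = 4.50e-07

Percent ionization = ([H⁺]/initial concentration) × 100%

Using Ka equilibrium: x² + Ka×x - Ka×C = 0. Solving: [H⁺] = 3.6102e-04. Percent = (3.6102e-04/0.29) × 100

Percent ionization = 0.124%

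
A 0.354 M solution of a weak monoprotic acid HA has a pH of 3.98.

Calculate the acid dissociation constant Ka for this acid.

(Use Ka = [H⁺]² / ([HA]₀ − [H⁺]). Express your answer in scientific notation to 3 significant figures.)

[H⁺] = 10^(−pH) = 10^(−3.98) = 1.047e-04 M. For HA ⇌ H⁺ + A⁻, Ka = [H⁺][A⁻]/[HA] = [H⁺]² / ([HA]₀ − [H⁺]) = (1.047e-04)² / (0.354 − 1.047e-04) = 3.10e-08.

K_a = 3.10e-08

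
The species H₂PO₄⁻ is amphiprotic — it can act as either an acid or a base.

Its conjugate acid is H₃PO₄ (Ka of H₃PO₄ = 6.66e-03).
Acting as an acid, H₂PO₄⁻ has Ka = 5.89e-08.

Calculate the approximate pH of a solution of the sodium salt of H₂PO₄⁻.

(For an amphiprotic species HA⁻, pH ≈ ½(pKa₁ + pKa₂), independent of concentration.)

pKa₁ = -log(6.66e-03) = 2.18; pKa₂ = -log(5.89e-08) = 7.23. For an amphiprotic species, pH ≈ ½(pKa₁ + pKa₂) = ½(2.18 + 7.23) = 4.70.

pH = 4.70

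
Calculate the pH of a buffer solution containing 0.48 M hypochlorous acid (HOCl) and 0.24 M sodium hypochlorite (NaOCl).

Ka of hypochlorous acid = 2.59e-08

pKa = -log(2.59e-08) = 7.59. pH = pKa + log([A⁻]/[HA]) = 7.59 + log(0.24/0.48)

pH = 7.29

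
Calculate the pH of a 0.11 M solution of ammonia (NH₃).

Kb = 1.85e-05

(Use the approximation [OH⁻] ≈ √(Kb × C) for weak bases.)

[OH⁻] = √(Kb × C) = √(1.85e-05 × 0.11) = 1.4265e-03. pOH = 2.85, pH = 14 - pOH

pH = 11.15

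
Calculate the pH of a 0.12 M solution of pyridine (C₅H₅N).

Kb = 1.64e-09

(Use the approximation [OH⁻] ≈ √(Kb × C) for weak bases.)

[OH⁻] = √(Kb × C) = √(1.64e-09 × 0.12) = 1.4029e-05. pOH = 4.85, pH = 14 - pOH

pH = 9.15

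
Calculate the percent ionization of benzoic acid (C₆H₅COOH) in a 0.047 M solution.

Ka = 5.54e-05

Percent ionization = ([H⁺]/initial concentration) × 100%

Using Ka equilibrium: x² + Ka×x - Ka×C = 0. Solving: [H⁺] = 1.5862e-03. Percent = (1.5862e-03/0.047) × 100

Percent ionization = 3.37%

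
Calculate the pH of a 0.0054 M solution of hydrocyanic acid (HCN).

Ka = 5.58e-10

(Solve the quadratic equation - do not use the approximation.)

x² + Ka×x - Ka×C = 0. Using quadratic formula: [H⁺] = 1.7356e-06

pH = 5.76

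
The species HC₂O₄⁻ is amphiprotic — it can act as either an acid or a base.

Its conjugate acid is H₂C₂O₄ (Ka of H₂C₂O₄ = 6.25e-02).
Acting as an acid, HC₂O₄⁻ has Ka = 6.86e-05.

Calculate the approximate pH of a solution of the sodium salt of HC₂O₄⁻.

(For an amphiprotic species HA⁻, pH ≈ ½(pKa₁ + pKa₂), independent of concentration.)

pKa₁ = -log(6.25e-02) = 1.20; pKa₂ = -log(6.86e-05) = 4.16. For an amphiprotic species, pH ≈ ½(pKa₁ + pKa₂) = ½(1.20 + 4.16) = 2.68.

pH = 2.68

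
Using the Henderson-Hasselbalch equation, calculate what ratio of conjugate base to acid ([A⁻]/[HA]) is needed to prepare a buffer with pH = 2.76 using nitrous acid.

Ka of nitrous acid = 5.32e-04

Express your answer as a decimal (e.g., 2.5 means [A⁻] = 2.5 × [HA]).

pKa = -log(5.32e-04) = 3.2741. pH = pKa + log([A⁻]/[HA]), so log([A⁻]/[HA]) = pH − pKa = 2.76 − 3.2741 = -0.5141. [A⁻]/[HA] = 10^(-0.5141) = 0.306

[A⁻]/[HA] = 0.306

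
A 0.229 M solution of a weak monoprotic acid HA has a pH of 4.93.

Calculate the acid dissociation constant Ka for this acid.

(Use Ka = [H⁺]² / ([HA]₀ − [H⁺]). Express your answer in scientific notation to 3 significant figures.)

[H⁺] = 10^(−pH) = 10^(−4.93) = 1.175e-05 M. For HA ⇌ H⁺ + A⁻, Ka = [H⁺][A⁻]/[HA] = [H⁺]² / ([HA]₀ − [H⁺]) = (1.175e-05)² / (0.229 − 1.175e-05) = 6.03e-10.

K_a = 6.03e-10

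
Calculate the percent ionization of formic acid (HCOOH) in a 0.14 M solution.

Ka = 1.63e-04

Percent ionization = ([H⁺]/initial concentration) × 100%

Using Ka equilibrium: x² + Ka×x - Ka×C = 0. Solving: [H⁺] = 4.6962e-03. Percent = (4.6962e-03/0.14) × 100

Percent ionization = 3.35%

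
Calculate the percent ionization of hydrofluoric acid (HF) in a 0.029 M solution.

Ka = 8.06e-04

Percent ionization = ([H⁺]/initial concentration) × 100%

Using Ka equilibrium: x² + Ka×x - Ka×C = 0. Solving: [H⁺] = 4.4484e-03. Percent = (4.4484e-03/0.029) × 100

Percent ionization = 15.3%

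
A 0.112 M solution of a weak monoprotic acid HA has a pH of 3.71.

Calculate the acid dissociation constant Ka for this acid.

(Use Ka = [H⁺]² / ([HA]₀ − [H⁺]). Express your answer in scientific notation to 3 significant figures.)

[H⁺] = 10^(−pH) = 10^(−3.71) = 1.950e-04 M. For HA ⇌ H⁺ + A⁻, Ka = [H⁺][A⁻]/[HA] = [H⁺]² / ([HA]₀ − [H⁺]) = (1.950e-04)² / (0.112 − 1.950e-04) = 3.40e-07.

K_a = 3.40e-07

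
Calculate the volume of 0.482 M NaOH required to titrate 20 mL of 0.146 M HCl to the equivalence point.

At equivalence: moles acid = moles base. moles HCl = 0.146 × 20/1000 = 0.00292 mol. V_base = moles / 0.482 × 1000 = 6.1 mL.

V_{base} = 6.1 mL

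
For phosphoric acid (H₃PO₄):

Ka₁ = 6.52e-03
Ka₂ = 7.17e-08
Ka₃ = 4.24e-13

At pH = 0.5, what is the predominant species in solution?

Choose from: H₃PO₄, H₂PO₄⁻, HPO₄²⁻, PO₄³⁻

pKa₁ = 2.19, pKa₂ = 7.14, pKa₃ = 12.37. For a polyprotic acid the predominant species crosses at each pKa: below pKa_n the protonated form dominates, above it the deprotonated form does. At pH = 0.5, the predominant species is H₃PO₄.

H₃PO₄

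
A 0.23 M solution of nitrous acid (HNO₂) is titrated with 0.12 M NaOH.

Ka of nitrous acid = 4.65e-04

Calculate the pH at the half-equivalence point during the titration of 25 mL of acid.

At half-equivalence [HA] = [A⁻], so Henderson-Hasselbalch gives pH = pKa = -log(4.65e-04) = 3.33.

pH = pKa = 3.33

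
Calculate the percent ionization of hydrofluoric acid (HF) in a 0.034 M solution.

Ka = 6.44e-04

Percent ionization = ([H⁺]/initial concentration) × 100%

Using Ka equilibrium: x² + Ka×x - Ka×C = 0. Solving: [H⁺] = 4.3684e-03. Percent = (4.3684e-03/0.034) × 100

Percent ionization = 12.8%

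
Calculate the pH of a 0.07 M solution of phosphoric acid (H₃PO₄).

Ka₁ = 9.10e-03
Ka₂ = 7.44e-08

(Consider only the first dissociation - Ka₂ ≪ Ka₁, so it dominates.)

First dissociation dominates. From Ka₁ = [H⁺][HA⁻]/[H₂A], x² + Ka₁·x − Ka₁·C = 0 with C = 0.07 M and Ka₁ = 9.10e-03. Solving: [H⁺] = (−Ka₁ + √(Ka₁² + 4·Ka₁·C)) / 2 = 2.1096e-02 M. pH = -log(2.1096e-02) = 1.68.

pH = 1.68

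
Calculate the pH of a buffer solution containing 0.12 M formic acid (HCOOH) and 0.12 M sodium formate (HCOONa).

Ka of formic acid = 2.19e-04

pKa = -log(2.19e-04) = 3.66. pH = pKa + log([A⁻]/[HA]) = 3.66 + log(0.12/0.12)

pH = 3.66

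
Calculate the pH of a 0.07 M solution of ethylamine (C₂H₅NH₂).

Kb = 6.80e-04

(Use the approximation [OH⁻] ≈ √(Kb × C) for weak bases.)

[OH⁻] = √(Kb × C) = √(6.80e-04 × 0.07) = 6.8993e-03. pOH = 2.16, pH = 14 - pOH

pH = 11.84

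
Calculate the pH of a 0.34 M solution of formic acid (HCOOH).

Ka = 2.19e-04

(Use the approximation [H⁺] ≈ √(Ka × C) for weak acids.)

[H⁺] = √(Ka × C) = √(2.19e-04 × 0.34) = 8.6290e-03. pH = -log(8.6290e-03)

pH = 2.06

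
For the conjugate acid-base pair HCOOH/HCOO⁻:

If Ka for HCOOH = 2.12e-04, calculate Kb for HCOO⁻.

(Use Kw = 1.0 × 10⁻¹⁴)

For a conjugate pair Ka × Kb = Kw, so Kb = Kw/Ka = 1.0 × 10⁻¹⁴ / 2.12e-04 = 4.72e-11.

K_b = 4.72e-11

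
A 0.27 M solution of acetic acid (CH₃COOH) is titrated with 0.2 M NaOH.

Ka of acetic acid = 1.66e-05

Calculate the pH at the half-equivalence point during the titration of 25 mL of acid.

At half-equivalence [HA] = [A⁻], so Henderson-Hasselbalch gives pH = pKa = -log(1.66e-05) = 4.78.

pH = pKa = 4.78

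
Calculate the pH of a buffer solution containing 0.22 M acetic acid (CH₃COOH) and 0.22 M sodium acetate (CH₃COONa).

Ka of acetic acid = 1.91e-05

pKa = -log(1.91e-05) = 4.72. pH = pKa + log([A⁻]/[HA]) = 4.72 + log(0.22/0.22)

pH = 4.72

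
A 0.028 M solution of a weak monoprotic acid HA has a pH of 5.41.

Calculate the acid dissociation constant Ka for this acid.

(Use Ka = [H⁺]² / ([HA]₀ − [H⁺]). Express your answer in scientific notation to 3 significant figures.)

[H⁺] = 10^(−pH) = 10^(−5.41) = 3.890e-06 M. For HA ⇌ H⁺ + A⁻, Ka = [H⁺][A⁻]/[HA] = [H⁺]² / ([HA]₀ − [H⁺]) = (3.890e-06)² / (0.028 − 3.890e-06) = 5.41e-10.

K_a = 5.41e-10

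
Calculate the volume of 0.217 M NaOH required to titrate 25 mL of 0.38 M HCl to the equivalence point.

At equivalence: moles acid = moles base. moles HCl = 0.38 × 25/1000 = 0.0095 mol. V_base = moles / 0.217 × 1000 = 43.8 mL.

V_{base} = 43.8 mL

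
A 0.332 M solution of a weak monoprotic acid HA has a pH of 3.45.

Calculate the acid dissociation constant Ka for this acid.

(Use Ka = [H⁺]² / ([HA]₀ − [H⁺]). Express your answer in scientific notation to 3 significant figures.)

[H⁺] = 10^(−pH) = 10^(−3.45) = 3.548e-04 M. For HA ⇌ H⁺ + A⁻, Ka = [H⁺][A⁻]/[HA] = [H⁺]² / ([HA]₀ − [H⁺]) = (3.548e-04)² / (0.332 − 3.548e-04) = 3.80e-07.

K_a = 3.80e-07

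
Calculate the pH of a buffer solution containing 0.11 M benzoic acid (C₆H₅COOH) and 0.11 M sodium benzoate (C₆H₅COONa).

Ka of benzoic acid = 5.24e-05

pKa = -log(5.24e-05) = 4.28. pH = pKa + log([A⁻]/[HA]) = 4.28 + log(0.11/0.11)

pH = 4.28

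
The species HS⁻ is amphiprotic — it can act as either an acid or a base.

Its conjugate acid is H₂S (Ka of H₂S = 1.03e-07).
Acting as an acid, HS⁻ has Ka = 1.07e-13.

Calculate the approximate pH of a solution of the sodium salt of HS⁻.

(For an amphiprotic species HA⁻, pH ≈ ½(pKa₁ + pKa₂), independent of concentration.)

pKa₁ = -log(1.03e-07) = 6.99; pKa₂ = -log(1.07e-13) = 12.97. For an amphiprotic species, pH ≈ ½(pKa₁ + pKa₂) = ½(6.99 + 12.97) = 9.98.

pH = 9.98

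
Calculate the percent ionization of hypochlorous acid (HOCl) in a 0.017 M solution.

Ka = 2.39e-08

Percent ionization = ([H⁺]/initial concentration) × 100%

Using Ka equilibrium: x² + Ka×x - Ka×C = 0. Solving: [H⁺] = 2.0145e-05. Percent = (2.0145e-05/0.017) × 100

Percent ionization = 0.118%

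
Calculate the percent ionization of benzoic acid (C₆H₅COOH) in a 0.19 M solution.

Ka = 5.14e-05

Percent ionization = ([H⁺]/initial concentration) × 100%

Using Ka equilibrium: x² + Ka×x - Ka×C = 0. Solving: [H⁺] = 3.0995e-03. Percent = (3.0995e-03/0.19) × 100

Percent ionization = 1.63%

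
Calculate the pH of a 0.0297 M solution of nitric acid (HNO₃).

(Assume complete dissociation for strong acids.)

[H⁺] = 0.0297 M for strong acid. pH = -log[H⁺] = -log(0.0297)

pH = 1.53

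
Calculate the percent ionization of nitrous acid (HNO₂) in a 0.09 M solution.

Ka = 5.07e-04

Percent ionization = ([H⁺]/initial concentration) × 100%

Using Ka equilibrium: x² + Ka×x - Ka×C = 0. Solving: [H⁺] = 6.5063e-03. Percent = (6.5063e-03/0.09) × 100

Percent ionization = 7.23%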